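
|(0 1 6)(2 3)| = 6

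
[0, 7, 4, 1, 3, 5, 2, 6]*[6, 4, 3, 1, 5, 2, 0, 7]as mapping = [0→6, 1→7, 2→5, 3→4, 4→1, 5→2, 6→3, 7→0]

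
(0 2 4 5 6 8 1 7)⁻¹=(0 7 1 8 6 5 4 2)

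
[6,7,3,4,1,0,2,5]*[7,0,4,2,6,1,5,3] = [5,3,2,6,0,7,4,1]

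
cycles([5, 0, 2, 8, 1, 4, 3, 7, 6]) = (0 5 4 1)(3 8 6)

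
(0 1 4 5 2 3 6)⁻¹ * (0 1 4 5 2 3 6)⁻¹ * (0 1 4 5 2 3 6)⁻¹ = (0 2 1 3 4 6 5)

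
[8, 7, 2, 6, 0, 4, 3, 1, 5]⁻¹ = [4, 7, 2, 6, 5, 8, 3, 1, 0]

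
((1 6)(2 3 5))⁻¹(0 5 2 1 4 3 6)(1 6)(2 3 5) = (0 2 3 6 4 5 1)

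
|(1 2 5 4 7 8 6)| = 7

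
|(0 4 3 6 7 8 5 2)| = 8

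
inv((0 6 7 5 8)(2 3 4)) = (0 8 5 7 6)(2 4 3)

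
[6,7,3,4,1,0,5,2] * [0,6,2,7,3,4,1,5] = [1,5,7,3,6,0,4,2]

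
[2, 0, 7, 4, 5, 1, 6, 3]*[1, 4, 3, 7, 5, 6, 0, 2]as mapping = [0→3, 1→1, 2→2, 3→5, 4→6, 5→4, 6→0, 7→7]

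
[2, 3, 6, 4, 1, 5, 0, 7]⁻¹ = [6, 4, 0, 1, 3, 5, 2, 7]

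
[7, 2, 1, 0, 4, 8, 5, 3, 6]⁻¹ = [3, 2, 1, 7, 4, 6, 8, 0, 5]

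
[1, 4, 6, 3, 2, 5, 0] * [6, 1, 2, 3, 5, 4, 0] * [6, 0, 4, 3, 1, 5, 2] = [0, 5, 6, 3, 4, 1, 2]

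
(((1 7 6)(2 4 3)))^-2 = (1 7 6)(2 4 3)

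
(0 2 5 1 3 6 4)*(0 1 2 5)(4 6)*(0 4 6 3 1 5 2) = (0 2 4 5)(3 6)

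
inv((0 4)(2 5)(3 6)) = (0 4)(2 5)(3 6)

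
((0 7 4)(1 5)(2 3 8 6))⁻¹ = (0 4 7)(1 5)(2 6 8 3)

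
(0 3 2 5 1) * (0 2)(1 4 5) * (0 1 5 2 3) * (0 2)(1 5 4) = (0 2 4)(1 3 5)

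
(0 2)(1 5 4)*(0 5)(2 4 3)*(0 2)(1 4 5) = (0 5 3)(1 2)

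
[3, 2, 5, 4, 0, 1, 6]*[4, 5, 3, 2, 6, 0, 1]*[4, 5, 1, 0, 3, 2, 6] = [1, 0, 4, 6, 3, 2, 5]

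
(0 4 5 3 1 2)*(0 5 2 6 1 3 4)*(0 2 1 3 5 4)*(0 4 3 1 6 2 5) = (0 5 4 6 1 2 3)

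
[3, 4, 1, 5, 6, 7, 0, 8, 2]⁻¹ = [6, 2, 8, 0, 1, 3, 4, 5, 7]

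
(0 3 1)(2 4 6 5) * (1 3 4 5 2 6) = (0 4 1)(2 5 6)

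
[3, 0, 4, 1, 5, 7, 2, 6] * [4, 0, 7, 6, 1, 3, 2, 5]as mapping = [0→6, 1→4, 2→1, 3→0, 4→3, 5→5, 6→7, 7→2]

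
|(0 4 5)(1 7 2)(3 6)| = 6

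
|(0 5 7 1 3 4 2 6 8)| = 9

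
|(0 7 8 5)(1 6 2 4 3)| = 20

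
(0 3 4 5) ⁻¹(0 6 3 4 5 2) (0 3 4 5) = (0 2 3 6 4 5) 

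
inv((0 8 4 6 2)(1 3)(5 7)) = (0 2 6 4 8)(1 3)(5 7)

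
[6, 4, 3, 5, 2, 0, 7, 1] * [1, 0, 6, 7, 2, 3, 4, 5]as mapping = [0→4, 1→2, 2→7, 3→3, 4→6, 5→1, 6→5, 7→0]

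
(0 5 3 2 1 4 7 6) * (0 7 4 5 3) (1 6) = (0 3 2 6 7 1 5) 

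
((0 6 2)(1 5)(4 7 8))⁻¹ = (0 2 6)(1 5)(4 8 7)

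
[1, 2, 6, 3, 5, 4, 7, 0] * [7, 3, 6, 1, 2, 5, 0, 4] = [3, 6, 0, 1, 5, 2, 4, 7]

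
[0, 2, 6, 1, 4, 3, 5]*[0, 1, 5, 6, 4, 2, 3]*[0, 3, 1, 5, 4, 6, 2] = [0, 6, 5, 3, 4, 2, 1]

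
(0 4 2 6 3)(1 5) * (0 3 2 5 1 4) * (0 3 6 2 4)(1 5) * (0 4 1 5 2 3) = (1 2 3 6)(4 5)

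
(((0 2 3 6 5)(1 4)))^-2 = (0 6 2 5 3)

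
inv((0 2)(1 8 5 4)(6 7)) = (0 2)(1 4 5 8)(6 7)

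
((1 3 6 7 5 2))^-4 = (1 6 5)(2 3 7)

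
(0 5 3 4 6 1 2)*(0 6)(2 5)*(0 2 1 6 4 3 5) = (0 1)(2 4)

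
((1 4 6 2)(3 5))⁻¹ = (1 2 6 4)(3 5)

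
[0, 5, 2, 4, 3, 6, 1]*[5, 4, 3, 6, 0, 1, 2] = [5, 1, 3, 0, 6, 2, 4]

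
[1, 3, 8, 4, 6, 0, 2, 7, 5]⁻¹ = [5, 0, 6, 1, 3, 8, 4, 7, 2]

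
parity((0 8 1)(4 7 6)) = even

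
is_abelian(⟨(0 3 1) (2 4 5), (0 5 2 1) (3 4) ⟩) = no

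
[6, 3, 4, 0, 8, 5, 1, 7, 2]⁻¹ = [3, 6, 8, 1, 2, 5, 0, 7, 4]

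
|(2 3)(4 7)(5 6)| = 2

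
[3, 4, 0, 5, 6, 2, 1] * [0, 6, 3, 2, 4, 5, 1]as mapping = [0→2, 1→4, 2→0, 3→5, 4→1, 5→3, 6→6]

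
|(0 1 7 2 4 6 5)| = 7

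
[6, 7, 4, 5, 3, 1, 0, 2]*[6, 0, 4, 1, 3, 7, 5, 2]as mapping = [0→5, 1→2, 2→3, 3→7, 4→1, 5→0, 6→6, 7→4]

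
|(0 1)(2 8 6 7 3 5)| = 6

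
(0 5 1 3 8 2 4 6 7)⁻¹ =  (0 7 6 4 2 8 3 1 5)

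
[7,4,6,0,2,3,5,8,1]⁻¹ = [3,8,4,5,1,6,2,0,7]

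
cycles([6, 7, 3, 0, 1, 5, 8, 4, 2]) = (0 6 8 2 3)(1 7 4)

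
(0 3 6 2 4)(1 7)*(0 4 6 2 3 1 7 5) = (0 1 5)(2 6 3)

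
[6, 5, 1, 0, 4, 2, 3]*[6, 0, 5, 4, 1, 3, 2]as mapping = [0→2, 1→3, 2→0, 3→6, 4→1, 5→5, 6→4]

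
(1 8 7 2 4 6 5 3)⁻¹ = (1 3 5 6 4 2 7 8)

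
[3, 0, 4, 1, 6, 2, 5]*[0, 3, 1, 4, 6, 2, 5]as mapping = [0→4, 1→0, 2→6, 3→3, 4→5, 5→1, 6→2]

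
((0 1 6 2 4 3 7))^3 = (0 2 7 6 3 1 4)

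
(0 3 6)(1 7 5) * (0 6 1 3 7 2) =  (0 7 5 3 1 2)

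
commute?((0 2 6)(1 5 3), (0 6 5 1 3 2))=no:(0 2 6)(1 5 3)*(0 6 5 1 3 2)=(2 5), (0 6 5 1 3 2)*(0 2 6)(1 5 3)=(3 6)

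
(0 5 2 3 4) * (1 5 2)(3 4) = (0 2 4)(1 5)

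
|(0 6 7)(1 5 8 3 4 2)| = 6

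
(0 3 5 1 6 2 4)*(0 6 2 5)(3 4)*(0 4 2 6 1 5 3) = (0 2)(1 6 3 4)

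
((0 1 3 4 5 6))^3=(0 4)(1 5)(3 6)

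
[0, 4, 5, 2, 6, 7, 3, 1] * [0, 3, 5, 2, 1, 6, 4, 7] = [0, 1, 6, 5, 4, 7, 2, 3]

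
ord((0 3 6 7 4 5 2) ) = 7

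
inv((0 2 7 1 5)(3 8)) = (0 5 1 7 2)(3 8)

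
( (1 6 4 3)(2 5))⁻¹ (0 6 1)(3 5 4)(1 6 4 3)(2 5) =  (0 4 6)(1 2 3)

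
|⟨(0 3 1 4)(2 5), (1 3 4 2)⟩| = 720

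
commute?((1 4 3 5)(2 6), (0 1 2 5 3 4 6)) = no:(1 4 3 5)(2 6)*(0 1 2 5 3 4 6) = (0 1 6 5 2), (0 1 2 5 3 4 6)*(1 4 3 5)(2 6) = (0 4 2 1 6)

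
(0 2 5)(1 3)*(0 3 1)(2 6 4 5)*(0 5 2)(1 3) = (0 6 4 2)(1 3 5)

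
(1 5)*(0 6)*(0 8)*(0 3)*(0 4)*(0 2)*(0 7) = (0 6 8 3 4 2 7)(1 5)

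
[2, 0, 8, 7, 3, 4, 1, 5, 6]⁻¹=[1, 6, 0, 4, 5, 7, 8, 3, 2]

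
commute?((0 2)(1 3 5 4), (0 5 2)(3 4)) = no:(0 2)(1 3 5 4) * (0 5 2)(3 4) = (1 4)(2 5 3), (0 5 2)(3 4) * (0 2)(1 3 5 4) = (0 4 5)(1 3)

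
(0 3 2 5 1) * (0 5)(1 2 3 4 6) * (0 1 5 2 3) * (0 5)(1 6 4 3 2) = (0 3 5 2 6)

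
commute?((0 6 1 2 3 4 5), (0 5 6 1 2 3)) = no:(0 6 1 2 3 4 5) * (0 5 6 1 2 3) = (0 1 3 4 6 2), (0 5 6 1 2 3) * (0 6 1 2 3 4 5) = (1 3 6 2 4 5)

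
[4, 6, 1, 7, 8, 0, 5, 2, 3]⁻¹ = [5, 2, 7, 8, 0, 6, 1, 3, 4]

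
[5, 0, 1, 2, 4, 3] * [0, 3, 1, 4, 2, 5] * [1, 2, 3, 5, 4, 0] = [0, 1, 5, 2, 3, 4]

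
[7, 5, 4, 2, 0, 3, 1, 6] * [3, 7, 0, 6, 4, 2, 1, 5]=[5, 2, 4, 0, 3, 6, 7, 1]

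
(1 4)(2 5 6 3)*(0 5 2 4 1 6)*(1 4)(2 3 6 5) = (0 2 3 1 4 5)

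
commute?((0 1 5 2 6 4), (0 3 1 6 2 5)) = no:(0 1 5 2 6 4)*(0 3 1 6 2 5) = (0 6 4 3 1), (0 3 1 6 2 5)*(0 1 5 2 6 4) = (0 3 5 1 4)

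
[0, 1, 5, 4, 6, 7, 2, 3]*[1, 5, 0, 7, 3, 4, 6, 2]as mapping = [0→1, 1→5, 2→4, 3→3, 4→6, 5→2, 6→0, 7→7]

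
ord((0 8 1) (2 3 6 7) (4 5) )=12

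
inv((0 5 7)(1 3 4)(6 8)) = (0 7 5)(1 4 3)(6 8)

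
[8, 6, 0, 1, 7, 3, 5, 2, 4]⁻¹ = [2, 3, 7, 5, 8, 6, 1, 4, 0]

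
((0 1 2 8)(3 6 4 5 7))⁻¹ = (0 8 2 1)(3 7 5 4 6)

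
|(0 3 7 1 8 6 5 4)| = 8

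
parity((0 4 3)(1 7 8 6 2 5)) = odd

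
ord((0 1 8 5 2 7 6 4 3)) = 9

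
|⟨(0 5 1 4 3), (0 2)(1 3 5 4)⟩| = 360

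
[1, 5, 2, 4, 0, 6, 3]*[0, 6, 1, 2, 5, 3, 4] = [6, 3, 1, 5, 0, 4, 2]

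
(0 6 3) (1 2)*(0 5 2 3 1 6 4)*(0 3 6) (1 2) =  (0 4 3 5 1 6 2) 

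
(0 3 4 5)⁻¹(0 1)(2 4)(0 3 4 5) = (1 3)(2 5)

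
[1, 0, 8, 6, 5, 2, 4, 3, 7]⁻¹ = [1, 0, 5, 7, 6, 4, 3, 8, 2]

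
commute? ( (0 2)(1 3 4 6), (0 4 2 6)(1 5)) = no: (0 2)(1 3 4 6)*(0 4 2 6)(1 5) = (0 6 5 1 3 2 4), (0 4 2 6)(1 5)*(0 2)(1 3 4 6) = (0 6 2 1 5 3 4)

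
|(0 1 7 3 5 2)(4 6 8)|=6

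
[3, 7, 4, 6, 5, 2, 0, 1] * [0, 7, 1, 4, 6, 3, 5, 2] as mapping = [0→4, 1→2, 2→6, 3→5, 4→3, 5→1, 6→0, 7→7] 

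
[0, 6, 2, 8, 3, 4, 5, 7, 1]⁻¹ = [0, 8, 2, 4, 5, 6, 1, 7, 3]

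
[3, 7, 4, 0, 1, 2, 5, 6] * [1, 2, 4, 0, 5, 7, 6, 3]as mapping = [0→0, 1→3, 2→5, 3→1, 4→2, 5→4, 6→7, 7→6]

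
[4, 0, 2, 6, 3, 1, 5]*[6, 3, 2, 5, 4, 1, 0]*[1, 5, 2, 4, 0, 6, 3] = [0, 3, 2, 1, 6, 4, 5]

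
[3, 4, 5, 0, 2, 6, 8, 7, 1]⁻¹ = [3, 8, 4, 0, 1, 2, 5, 7, 6]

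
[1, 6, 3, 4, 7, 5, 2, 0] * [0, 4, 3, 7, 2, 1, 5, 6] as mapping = [0→4, 1→5, 2→7, 3→2, 4→6, 5→1, 6→3, 7→0] 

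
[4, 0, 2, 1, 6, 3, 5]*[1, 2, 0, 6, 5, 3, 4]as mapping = [0→5, 1→1, 2→0, 3→2, 4→4, 5→6, 6→3]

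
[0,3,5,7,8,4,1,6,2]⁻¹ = [0,6,8,1,5,2,7,3,4]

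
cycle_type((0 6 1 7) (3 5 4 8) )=4^2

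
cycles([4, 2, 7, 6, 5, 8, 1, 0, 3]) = (0 4 5 8 3 6 1 2 7)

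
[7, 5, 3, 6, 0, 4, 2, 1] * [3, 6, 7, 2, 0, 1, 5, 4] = [4, 1, 2, 5, 3, 0, 7, 6]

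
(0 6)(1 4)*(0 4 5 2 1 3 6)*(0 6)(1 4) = (0 6 1 5 2 4 3)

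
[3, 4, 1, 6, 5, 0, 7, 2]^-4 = [2, 3, 0, 1, 6, 7, 4, 5]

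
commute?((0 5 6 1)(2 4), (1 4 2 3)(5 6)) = no:(0 5 6 1)(2 4)*(1 4 2 3)(5 6) = (0 6 4 3 1), (1 4 2 3)(5 6)*(0 5 6 1)(2 4) = (0 5 1 2 3)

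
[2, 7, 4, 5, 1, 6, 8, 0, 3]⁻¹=[7, 4, 0, 8, 2, 3, 5, 1, 6]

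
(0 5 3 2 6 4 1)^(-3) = (0 6 5 4 3 1 2)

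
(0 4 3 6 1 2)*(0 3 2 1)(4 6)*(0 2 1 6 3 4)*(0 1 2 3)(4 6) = (1 4 2 6 3)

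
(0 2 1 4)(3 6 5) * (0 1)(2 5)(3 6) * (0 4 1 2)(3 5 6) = (0 6)(2 4)(3 5)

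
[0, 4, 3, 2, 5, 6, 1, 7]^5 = [0, 4, 3, 2, 5, 6, 1, 7]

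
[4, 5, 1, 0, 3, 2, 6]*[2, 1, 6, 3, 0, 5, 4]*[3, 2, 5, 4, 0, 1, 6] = [3, 1, 2, 5, 4, 6, 0]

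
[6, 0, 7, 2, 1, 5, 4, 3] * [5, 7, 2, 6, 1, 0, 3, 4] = [3, 5, 4, 2, 7, 0, 1, 6]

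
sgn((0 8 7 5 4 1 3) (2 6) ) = -1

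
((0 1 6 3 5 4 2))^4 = (0 5 1 4 6 2 3)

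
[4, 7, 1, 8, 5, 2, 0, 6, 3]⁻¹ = [6, 2, 5, 8, 0, 4, 7, 1, 3]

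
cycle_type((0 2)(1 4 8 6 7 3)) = 2.6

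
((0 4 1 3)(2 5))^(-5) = (0 3 1 4)(2 5)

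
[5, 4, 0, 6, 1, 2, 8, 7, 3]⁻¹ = [2, 4, 5, 8, 1, 0, 3, 7, 6]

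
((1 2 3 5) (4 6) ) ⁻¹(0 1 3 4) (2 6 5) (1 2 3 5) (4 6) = (0 2 5 6) (1 3 4) 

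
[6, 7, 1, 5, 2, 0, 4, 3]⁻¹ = [5, 2, 4, 7, 6, 3, 0, 1]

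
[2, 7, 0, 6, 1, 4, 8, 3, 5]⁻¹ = [2, 4, 0, 7, 5, 8, 3, 1, 6]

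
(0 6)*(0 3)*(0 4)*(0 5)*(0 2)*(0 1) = (0 6 3 4 5 2 1)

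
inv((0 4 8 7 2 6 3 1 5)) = (0 5 1 3 6 2 7 8 4)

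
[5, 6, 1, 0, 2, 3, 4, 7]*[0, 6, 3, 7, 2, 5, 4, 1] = [5, 4, 6, 0, 3, 7, 2, 1]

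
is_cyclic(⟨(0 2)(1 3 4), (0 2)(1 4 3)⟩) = yes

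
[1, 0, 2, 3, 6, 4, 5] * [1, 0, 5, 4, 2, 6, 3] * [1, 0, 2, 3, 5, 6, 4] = [1, 0, 6, 5, 3, 2, 4]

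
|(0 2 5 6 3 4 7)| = 7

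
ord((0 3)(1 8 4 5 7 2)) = 6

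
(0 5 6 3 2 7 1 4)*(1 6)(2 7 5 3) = (0 3 7 6 2 5 1 4)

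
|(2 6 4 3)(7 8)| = 4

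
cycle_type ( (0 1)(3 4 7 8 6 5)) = 2.6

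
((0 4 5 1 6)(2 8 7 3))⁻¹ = (0 6 1 5 4)(2 3 7 8)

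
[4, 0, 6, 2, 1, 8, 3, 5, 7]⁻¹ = [1, 4, 3, 6, 0, 7, 2, 8, 5]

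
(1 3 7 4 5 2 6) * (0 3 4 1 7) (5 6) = (0 3) (1 4 6 7) (2 5) 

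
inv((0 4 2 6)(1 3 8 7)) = (0 6 2 4)(1 7 8 3)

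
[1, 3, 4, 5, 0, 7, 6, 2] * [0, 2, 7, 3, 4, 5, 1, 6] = [2, 3, 4, 5, 0, 6, 1, 7]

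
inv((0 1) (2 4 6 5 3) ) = (0 1) (2 3 5 6 4) 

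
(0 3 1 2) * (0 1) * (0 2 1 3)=(2 3)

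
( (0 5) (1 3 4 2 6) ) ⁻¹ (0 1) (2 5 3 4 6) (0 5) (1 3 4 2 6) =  (0 4 2 1 6) (3 5) 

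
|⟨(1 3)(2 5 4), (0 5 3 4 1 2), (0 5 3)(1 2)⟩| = 720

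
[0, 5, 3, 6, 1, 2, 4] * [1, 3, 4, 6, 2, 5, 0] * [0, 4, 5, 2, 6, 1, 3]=[4, 1, 3, 0, 2, 6, 5]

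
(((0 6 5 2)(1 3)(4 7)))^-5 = (0 2 5 6)(1 3)(4 7)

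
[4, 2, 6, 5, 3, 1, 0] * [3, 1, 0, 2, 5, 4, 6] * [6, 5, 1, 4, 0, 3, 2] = [3, 6, 2, 0, 1, 5, 4]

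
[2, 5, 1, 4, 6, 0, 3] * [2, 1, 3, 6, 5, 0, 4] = [3, 0, 1, 5, 4, 2, 6]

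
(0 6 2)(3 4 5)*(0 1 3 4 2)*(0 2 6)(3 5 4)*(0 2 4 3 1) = (0 2)(1 5)(3 6 4)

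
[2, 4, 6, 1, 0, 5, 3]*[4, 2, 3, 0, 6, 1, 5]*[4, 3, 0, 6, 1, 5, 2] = [6, 2, 5, 0, 1, 3, 4]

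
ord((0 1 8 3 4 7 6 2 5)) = 9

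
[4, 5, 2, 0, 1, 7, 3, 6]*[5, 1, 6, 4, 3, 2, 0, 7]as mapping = [0→3, 1→2, 2→6, 3→5, 4→1, 5→7, 6→4, 7→0]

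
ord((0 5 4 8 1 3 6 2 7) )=9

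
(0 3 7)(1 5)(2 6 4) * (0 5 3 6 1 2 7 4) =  (0 6)(1 3 4 7 5 2)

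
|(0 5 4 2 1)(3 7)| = 10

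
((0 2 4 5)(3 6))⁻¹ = (0 5 4 2)(3 6)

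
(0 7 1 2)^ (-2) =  (0 1)(2 7)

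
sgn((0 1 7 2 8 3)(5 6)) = 1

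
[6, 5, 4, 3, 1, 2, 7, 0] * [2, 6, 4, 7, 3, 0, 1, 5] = [1, 0, 3, 7, 6, 4, 5, 2]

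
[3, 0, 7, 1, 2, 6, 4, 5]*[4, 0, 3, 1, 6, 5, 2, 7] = [1, 4, 7, 0, 3, 2, 6, 5]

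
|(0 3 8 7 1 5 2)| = 7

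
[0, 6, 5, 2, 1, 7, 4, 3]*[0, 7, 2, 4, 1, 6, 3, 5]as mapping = [0→0, 1→3, 2→6, 3→2, 4→7, 5→5, 6→1, 7→4]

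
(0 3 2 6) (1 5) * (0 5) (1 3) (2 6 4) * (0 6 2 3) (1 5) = (0 5) (1 6) (2 4 3) 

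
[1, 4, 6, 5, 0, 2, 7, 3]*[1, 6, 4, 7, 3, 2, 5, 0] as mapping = [0→6, 1→3, 2→5, 3→2, 4→1, 5→4, 6→0, 7→7] 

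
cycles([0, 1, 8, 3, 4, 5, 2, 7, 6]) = (2 8 6)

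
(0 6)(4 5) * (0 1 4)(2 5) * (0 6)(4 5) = (1 5 6)(2 4)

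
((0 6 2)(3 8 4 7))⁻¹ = (0 2 6)(3 7 4 8)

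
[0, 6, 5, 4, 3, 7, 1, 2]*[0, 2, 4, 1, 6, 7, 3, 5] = [0, 3, 7, 6, 1, 5, 2, 4]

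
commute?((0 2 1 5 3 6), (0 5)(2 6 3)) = no:(0 2 1 5 3 6) * (0 5)(2 6 3) = (0 6 5 2 1), (0 5)(2 6 3) * (0 2 1 5 3 6) = (0 3 1 5 2)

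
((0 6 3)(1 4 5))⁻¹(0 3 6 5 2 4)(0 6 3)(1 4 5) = (0 3 1 2 5 6)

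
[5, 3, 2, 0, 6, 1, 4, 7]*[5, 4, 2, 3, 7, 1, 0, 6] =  [1, 3, 2, 5, 0, 4, 7, 6]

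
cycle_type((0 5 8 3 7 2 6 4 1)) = 9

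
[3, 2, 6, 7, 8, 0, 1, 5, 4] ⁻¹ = [5, 6, 1, 0, 8, 7, 2, 3, 4] 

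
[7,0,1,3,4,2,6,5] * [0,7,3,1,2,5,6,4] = [4,0,7,1,2,3,6,5]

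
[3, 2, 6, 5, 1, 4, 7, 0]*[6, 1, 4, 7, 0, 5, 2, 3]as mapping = [0→7, 1→4, 2→2, 3→5, 4→1, 5→0, 6→3, 7→6]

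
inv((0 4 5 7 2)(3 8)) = (0 2 7 5 4)(3 8)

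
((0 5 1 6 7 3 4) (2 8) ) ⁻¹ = (0 4 3 7 6 1 5) (2 8) 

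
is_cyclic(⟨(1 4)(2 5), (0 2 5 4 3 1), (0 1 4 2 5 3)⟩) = no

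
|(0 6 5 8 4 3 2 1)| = 8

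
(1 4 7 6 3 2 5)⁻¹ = (1 5 2 3 6 7 4)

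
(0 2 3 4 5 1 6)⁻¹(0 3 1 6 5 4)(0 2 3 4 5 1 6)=(0 1 5 2 4 6)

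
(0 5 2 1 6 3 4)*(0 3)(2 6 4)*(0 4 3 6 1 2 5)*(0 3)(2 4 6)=(0 3 5 1)(2 4)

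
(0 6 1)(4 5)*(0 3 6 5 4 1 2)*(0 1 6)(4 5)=(0 4 5 6 2 1 3)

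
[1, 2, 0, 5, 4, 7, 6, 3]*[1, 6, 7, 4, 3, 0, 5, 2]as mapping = [0→6, 1→7, 2→1, 3→0, 4→3, 5→2, 6→5, 7→4]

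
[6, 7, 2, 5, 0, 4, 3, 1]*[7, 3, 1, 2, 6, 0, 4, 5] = [4, 5, 1, 0, 7, 6, 2, 3]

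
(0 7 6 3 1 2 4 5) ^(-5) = (0 3 4 7 1 5 6 2) 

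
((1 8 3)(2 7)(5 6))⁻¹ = (1 3 8)(2 7)(5 6)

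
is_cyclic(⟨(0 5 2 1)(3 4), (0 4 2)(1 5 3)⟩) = no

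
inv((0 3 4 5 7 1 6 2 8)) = (0 8 2 6 1 7 5 4 3)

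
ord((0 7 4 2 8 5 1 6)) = 8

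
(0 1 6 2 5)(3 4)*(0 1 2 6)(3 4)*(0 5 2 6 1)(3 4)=(0 6 1 5)(3 4)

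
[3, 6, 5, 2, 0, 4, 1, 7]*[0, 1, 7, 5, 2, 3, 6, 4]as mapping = [0→5, 1→6, 2→3, 3→7, 4→0, 5→2, 6→1, 7→4]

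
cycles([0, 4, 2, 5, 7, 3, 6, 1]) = (1 4 7)(3 5)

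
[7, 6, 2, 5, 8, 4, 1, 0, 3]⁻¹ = [7, 6, 2, 8, 5, 3, 1, 0, 4]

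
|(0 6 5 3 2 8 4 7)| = 8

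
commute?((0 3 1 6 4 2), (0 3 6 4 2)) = no:(0 3 1 6 4 2) * (0 3 6 4 2) = (0 6 2 3 1 4), (0 3 6 4 2) * (0 3 1 6 4 2) = (0 1 6 2 3 4)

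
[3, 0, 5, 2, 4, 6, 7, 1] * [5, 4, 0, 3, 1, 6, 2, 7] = [3, 5, 6, 0, 1, 2, 7, 4]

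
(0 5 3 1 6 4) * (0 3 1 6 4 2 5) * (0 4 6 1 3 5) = (0 4 5 3 1 6 2) 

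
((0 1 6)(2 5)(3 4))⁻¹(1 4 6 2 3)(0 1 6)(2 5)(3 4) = (0 5 4 6 3)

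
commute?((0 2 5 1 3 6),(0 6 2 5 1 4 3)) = no:(0 2 5 1 3 6) * (0 6 2 5 1 4 3) = (0 5 4 3 2 1),(0 6 2 5 1 4 3) * (0 2 5 1 3 6) = (1 4 6 5 3 2)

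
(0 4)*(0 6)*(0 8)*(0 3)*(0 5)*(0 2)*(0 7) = (0 4 6 8 3 5 2 7)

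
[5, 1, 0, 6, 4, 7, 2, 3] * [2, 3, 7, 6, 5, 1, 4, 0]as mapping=[0→1, 1→3, 2→2, 3→4, 4→5, 5→0, 6→7, 7→6]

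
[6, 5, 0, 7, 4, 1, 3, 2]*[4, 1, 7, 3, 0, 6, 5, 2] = [5, 6, 4, 2, 0, 1, 3, 7] 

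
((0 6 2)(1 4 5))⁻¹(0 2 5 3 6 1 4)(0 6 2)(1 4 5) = (0 1 3 2 4 5 6)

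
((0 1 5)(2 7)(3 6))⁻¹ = (0 5 1)(2 7)(3 6)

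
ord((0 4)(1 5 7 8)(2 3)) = 4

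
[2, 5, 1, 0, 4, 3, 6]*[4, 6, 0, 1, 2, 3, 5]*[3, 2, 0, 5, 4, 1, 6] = [3, 5, 6, 4, 0, 2, 1]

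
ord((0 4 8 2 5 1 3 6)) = 8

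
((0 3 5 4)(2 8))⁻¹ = (0 4 5 3)(2 8)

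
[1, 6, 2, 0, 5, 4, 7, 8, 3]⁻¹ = [3, 0, 2, 8, 5, 4, 1, 6, 7]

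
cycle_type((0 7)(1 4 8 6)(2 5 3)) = 2.3.4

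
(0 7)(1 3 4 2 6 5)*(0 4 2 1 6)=(0 7 4 1 3 2)(5 6)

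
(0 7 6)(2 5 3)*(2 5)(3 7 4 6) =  (0 4 6)(3 5 7)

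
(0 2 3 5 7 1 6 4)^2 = (0 3 7 6)(1 4 2 5)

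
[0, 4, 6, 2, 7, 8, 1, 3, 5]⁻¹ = [0, 6, 3, 7, 1, 8, 2, 4, 5]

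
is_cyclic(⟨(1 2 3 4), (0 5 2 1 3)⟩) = no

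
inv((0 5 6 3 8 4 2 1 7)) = (0 7 1 2 4 8 3 6 5)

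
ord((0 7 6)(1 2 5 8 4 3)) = 6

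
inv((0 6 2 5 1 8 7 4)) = (0 4 7 8 1 5 2 6)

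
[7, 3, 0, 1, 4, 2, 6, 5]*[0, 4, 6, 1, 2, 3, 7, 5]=[5, 1, 0, 4, 2, 6, 7, 3]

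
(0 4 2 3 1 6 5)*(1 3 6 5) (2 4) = (0 2 6 1 5) 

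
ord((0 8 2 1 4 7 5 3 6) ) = 9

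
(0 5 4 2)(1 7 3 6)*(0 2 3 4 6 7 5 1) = (0 1 5 6)(3 7 4)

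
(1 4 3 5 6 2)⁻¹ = (1 2 6 5 3 4)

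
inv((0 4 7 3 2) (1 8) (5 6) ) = (0 2 3 7 4) (1 8) (5 6) 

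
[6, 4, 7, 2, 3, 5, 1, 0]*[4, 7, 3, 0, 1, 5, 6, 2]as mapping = [0→6, 1→1, 2→2, 3→3, 4→0, 5→5, 6→7, 7→4]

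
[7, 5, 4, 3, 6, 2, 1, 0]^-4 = [0, 5, 4, 3, 6, 2, 1, 7]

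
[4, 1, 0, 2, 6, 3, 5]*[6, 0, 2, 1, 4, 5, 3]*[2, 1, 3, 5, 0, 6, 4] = [0, 2, 4, 3, 5, 1, 6]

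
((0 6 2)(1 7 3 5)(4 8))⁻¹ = (0 2 6)(1 5 3 7)(4 8)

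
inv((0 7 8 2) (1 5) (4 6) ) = (0 2 8 7) (1 5) (4 6) 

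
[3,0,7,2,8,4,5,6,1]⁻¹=[1,8,3,0,5,6,7,2,4]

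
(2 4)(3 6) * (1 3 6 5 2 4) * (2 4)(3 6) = (1 6 3 5 4 2)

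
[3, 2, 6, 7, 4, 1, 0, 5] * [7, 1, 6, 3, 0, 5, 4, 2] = [3, 6, 4, 2, 0, 1, 7, 5]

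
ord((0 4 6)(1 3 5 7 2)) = 15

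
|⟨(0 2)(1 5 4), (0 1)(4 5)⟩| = 120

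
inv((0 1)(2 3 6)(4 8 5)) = (0 1)(2 6 3)(4 5 8)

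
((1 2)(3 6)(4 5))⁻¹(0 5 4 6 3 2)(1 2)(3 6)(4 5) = (0 4 5 3 6 1)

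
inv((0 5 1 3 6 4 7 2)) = (0 2 7 4 6 3 1 5)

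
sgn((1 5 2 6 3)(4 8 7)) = 1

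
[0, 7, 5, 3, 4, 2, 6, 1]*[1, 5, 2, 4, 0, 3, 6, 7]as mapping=[0→1, 1→7, 2→3, 3→4, 4→0, 5→2, 6→6, 7→5]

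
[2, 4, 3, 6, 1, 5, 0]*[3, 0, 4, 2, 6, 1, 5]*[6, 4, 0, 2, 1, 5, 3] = [1, 3, 0, 5, 6, 4, 2]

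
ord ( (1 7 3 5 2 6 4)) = 7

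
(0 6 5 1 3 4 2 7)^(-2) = (0 2 3 5)(1 6 7 4)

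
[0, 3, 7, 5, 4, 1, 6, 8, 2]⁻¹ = [0, 5, 8, 1, 4, 3, 6, 2, 7]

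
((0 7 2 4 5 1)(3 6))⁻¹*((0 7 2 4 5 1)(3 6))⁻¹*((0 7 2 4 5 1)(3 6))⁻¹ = (0 4)(1 2)(3 6)(5 7)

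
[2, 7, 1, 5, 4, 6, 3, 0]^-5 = [7, 2, 0, 5, 4, 6, 3, 1]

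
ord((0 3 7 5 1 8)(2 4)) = 6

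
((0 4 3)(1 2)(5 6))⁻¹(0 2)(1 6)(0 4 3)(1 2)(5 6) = (1 4)(2 5)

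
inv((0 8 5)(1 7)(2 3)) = (0 5 8)(1 7)(2 3)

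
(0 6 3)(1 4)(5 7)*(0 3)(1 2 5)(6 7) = (0 7 1 4 2 5 6)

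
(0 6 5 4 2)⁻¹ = (0 2 4 5 6)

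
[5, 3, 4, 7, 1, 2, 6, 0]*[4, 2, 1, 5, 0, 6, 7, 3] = [6, 5, 0, 3, 2, 1, 7, 4]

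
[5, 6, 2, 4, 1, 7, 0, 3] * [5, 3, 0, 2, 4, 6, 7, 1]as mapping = [0→6, 1→7, 2→0, 3→4, 4→3, 5→1, 6→5, 7→2]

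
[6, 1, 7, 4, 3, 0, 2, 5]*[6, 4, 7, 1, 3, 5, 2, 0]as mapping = [0→2, 1→4, 2→0, 3→3, 4→1, 5→6, 6→7, 7→5]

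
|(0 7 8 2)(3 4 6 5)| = 4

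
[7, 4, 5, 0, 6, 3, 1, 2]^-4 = [7, 6, 5, 0, 1, 3, 4, 2]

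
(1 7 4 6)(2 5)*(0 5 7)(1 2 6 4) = (0 5 6 2 7 1)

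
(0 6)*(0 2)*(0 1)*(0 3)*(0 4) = (0 6 2 1 3 4)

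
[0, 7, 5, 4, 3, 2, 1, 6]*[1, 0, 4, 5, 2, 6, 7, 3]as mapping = [0→1, 1→3, 2→6, 3→2, 4→5, 5→4, 6→0, 7→7]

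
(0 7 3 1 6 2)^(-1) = (0 2 6 1 3 7)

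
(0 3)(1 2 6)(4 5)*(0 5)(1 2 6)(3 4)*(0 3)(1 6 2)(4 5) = (0 5)(1 2 6)(3 4)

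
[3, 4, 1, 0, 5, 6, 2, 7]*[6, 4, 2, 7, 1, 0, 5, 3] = [7, 1, 4, 6, 0, 5, 2, 3]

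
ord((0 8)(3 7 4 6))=4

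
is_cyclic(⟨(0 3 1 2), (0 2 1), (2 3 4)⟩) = no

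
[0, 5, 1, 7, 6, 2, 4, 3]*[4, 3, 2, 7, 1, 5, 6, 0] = [4, 5, 3, 0, 6, 2, 1, 7]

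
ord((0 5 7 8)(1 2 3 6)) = 4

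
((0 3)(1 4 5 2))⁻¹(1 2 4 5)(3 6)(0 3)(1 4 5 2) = (0 6)(1 5 2 4)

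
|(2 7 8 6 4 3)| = 6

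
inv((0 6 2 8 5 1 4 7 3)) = (0 3 7 4 1 5 8 2 6)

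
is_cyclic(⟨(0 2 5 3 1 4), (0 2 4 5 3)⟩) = no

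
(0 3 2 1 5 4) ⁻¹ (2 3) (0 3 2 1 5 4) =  (1 2) 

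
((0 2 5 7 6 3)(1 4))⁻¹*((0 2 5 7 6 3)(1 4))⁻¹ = (0 6 5)(2 3 7)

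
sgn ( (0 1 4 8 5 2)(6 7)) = 1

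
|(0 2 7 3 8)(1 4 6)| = 15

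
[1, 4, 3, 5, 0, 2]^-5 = [1, 4, 3, 5, 0, 2]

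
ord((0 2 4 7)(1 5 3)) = 12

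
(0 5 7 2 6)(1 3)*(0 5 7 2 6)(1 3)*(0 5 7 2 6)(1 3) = (0 2 5 6 7)(1 3)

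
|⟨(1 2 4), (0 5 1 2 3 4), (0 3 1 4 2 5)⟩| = 720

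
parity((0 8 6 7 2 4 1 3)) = odd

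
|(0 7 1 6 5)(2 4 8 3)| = 20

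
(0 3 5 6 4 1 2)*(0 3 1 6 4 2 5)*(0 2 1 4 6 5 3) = (0 4 5 6 1 3 2)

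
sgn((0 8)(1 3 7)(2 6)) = 1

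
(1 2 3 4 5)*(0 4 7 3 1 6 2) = (0 4 5 6 2 1) (3 7) 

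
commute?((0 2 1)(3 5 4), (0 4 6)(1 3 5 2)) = no:(0 2 1)(3 5 4) * (0 4 6)(1 3 5 2) = (0 1 4 5 6)(2 3), (0 4 6)(1 3 5 2) * (0 2 1)(3 5 4) = (0 3 4 6 2)(1 5)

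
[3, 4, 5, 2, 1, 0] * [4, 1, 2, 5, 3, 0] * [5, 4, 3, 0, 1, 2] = [2, 0, 5, 3, 4, 1]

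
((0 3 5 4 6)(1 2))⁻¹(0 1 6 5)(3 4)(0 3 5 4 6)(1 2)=(0 4 3 2)(5 6)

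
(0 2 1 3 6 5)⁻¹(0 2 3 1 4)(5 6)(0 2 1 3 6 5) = (0 5)(1 6 3 4 2)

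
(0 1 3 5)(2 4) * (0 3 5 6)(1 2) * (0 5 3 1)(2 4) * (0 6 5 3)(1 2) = (0 4 6 3 5 2 1)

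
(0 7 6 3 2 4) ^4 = (0 2 6) (3 7 4) 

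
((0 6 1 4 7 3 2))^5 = (0 3 4 6 2 7 1)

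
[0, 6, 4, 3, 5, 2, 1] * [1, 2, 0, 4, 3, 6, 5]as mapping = [0→1, 1→5, 2→3, 3→4, 4→6, 5→0, 6→2]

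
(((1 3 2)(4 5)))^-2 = (1 3 2)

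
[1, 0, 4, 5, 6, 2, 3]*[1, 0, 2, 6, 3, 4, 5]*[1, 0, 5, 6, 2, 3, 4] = [1, 0, 6, 2, 3, 5, 4]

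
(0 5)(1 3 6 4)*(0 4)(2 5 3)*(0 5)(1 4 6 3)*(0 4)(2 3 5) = (0 1 3 5 6 2 4)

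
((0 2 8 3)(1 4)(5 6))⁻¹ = (0 3 8 2)(1 4)(5 6)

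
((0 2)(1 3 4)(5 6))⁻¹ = (0 2)(1 4 3)(5 6)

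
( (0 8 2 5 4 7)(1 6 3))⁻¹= (0 7 4 5 2 8)(1 3 6)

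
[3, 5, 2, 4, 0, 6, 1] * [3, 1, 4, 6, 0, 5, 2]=[6, 5, 4, 0, 3, 2, 1]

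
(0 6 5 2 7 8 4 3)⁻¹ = (0 3 4 8 7 2 5 6)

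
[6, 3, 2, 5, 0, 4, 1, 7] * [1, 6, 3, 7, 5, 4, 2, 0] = [2, 7, 3, 4, 1, 5, 6, 0]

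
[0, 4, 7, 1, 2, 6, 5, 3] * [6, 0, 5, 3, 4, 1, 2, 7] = [6, 4, 7, 0, 5, 2, 1, 3]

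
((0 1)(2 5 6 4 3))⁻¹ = (0 1)(2 3 4 6 5)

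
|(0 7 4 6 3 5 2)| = 7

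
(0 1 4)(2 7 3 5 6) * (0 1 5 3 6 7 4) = (0 5 7 6 2 4 1)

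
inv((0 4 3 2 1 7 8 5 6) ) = (0 6 5 8 7 1 2 3 4) 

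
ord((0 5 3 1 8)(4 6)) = 10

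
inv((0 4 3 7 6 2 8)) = (0 8 2 6 7 3 4)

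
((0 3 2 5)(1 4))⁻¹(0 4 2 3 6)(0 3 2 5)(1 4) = (1 5 2 6 3)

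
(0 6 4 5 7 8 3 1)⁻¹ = (0 1 3 8 7 5 4 6)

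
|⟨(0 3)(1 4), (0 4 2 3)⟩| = 20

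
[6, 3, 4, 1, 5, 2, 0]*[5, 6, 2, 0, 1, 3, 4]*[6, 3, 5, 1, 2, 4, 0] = [2, 6, 3, 0, 1, 5, 4]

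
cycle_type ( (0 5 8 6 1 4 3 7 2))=9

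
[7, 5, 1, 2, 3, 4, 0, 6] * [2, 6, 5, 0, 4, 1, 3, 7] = [7, 1, 6, 5, 0, 4, 2, 3]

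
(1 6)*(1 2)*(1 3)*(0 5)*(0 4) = (0 5 4)(1 6 2 3)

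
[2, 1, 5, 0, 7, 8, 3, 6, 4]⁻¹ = [3, 1, 0, 6, 8, 2, 7, 4, 5]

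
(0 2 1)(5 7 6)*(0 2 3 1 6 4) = (0 3 1 2 6 5 7 4)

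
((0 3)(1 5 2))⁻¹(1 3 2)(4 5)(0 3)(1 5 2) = (0 1 5)(2 4)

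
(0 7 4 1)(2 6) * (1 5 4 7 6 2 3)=(0 6 3 1)(4 5)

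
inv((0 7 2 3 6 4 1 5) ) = (0 5 1 4 6 3 2 7) 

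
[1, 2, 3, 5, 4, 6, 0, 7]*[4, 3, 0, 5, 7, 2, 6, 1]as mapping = [0→3, 1→0, 2→5, 3→2, 4→7, 5→6, 6→4, 7→1]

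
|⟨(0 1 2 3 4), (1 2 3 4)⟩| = 120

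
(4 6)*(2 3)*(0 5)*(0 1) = (0 5 1)(2 3)(4 6)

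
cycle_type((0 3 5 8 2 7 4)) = 7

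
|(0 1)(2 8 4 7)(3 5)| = 4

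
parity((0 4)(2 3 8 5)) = even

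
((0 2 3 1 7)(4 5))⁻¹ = (0 7 1 3 2)(4 5)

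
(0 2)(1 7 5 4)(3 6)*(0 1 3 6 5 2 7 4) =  (0 7 2 1 4 3 5)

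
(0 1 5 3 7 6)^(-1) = (0 6 7 3 5 1)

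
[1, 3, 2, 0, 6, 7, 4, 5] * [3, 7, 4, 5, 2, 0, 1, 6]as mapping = [0→7, 1→5, 2→4, 3→3, 4→1, 5→6, 6→2, 7→0]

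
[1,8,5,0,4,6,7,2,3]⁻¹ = [3,0,7,8,4,2,5,6,1]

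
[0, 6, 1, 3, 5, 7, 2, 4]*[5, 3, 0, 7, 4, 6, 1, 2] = [5, 1, 3, 7, 6, 2, 0, 4] 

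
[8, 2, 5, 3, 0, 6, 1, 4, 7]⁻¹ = [4, 6, 1, 3, 7, 2, 5, 8, 0]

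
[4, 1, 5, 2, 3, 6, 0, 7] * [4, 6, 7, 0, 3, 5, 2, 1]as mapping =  [0→3, 1→6, 2→5, 3→7, 4→0, 5→2, 6→4, 7→1]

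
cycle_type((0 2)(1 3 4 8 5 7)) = 2.6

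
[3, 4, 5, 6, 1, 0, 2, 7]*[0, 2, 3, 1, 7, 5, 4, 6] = [1, 7, 5, 4, 2, 0, 3, 6]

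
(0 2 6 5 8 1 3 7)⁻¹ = (0 7 3 1 8 5 6 2)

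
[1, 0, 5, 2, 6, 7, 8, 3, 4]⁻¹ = [1, 0, 3, 7, 8, 2, 4, 5, 6]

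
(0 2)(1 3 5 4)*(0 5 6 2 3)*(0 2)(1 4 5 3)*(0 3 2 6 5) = (0 1 6 3 5)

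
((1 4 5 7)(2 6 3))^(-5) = (1 7 5 4)(2 6 3)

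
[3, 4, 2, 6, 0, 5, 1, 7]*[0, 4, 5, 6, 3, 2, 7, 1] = [6, 3, 5, 7, 0, 2, 4, 1]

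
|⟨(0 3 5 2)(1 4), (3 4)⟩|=72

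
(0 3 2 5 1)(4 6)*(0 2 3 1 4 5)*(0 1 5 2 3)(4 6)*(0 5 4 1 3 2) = (0 4 1 2 3 5 6)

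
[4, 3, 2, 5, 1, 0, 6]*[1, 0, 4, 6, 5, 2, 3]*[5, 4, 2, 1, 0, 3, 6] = [3, 6, 0, 2, 5, 4, 1]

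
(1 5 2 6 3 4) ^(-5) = (1 5 2 6 3 4) 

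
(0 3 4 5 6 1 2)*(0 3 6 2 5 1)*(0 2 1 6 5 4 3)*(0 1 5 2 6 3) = (0 2 1 4 3)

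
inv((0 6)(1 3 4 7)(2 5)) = (0 6)(1 7 4 3)(2 5)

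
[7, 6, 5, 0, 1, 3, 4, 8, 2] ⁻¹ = [3, 4, 8, 5, 6, 2, 1, 0, 7] 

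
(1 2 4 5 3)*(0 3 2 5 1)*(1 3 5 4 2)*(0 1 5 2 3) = (0 2 3 1 4)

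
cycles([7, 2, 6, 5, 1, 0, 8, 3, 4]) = (0 7 3 5)(1 2 6 8 4)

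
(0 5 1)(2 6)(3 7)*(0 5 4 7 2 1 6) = (0 4 7 3 2)(1 5 6)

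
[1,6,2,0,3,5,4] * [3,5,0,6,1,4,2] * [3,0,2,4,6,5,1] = [5,2,3,4,1,6,0]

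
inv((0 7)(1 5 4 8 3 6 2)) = (0 7)(1 2 6 3 8 4 5)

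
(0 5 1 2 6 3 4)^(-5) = (0 1 6 4 5 2 3)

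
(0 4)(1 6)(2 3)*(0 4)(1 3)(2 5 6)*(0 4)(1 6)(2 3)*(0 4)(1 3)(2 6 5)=(2 5 3)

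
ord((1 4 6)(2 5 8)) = 3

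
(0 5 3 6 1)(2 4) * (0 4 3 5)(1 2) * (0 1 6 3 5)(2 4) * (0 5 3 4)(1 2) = (0 2 3 4 6)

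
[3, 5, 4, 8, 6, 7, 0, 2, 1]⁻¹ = [6, 8, 7, 0, 2, 1, 4, 5, 3]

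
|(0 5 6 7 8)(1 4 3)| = 15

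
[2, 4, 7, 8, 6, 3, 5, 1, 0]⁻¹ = [8, 7, 0, 5, 1, 6, 4, 2, 3]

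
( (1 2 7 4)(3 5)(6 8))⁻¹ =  (1 4 7 2)(3 5)(6 8)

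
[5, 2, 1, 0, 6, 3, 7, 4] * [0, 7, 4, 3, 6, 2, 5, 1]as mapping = [0→2, 1→4, 2→7, 3→0, 4→5, 5→3, 6→1, 7→6]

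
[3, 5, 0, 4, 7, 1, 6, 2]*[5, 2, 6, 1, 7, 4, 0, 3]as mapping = [0→1, 1→4, 2→5, 3→7, 4→3, 5→2, 6→0, 7→6]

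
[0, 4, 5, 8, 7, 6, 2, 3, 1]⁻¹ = [0, 8, 6, 7, 1, 2, 5, 4, 3]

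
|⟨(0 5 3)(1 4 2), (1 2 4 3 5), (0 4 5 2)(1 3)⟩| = 360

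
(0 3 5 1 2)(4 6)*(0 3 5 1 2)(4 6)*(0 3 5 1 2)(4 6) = (0 1 3 2 5)(4 6)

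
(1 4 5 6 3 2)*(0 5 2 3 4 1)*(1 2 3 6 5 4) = (0 4 3 6 1 2)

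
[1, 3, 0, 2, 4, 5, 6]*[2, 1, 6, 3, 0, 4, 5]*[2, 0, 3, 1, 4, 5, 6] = [0, 1, 3, 6, 2, 4, 5]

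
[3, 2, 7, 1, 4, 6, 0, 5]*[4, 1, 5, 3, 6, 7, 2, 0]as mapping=[0→3, 1→5, 2→0, 3→1, 4→6, 5→2, 6→4, 7→7]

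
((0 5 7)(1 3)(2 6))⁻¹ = (0 7 5)(1 3)(2 6)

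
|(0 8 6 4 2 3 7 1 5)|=9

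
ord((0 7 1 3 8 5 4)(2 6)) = 14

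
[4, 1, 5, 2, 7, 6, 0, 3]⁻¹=[6, 1, 3, 7, 0, 2, 5, 4]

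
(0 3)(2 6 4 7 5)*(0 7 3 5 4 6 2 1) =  (0 5 1)(3 7 4)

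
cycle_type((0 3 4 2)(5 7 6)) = 3.4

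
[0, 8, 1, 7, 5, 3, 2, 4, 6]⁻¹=[0, 2, 6, 5, 7, 4, 8, 3, 1]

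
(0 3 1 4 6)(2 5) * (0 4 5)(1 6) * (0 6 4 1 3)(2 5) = (1 2 6)(3 4)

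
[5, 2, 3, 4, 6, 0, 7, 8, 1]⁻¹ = [5, 8, 1, 2, 3, 0, 4, 6, 7]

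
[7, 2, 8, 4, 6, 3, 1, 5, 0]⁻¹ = [8, 6, 1, 5, 3, 7, 4, 0, 2]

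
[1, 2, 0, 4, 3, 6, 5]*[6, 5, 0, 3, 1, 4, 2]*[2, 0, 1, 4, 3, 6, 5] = [6, 2, 5, 0, 4, 1, 3]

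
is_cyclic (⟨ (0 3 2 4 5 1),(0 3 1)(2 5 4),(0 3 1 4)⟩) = no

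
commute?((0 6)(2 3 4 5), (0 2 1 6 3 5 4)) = no:(0 6)(2 3 4 5)*(0 2 1 6 3 5 4) = (0 3)(1 6 2 5), (0 2 1 6 3 5 4)*(0 6)(2 3 4 5) = (0 3 2 1)(4 6)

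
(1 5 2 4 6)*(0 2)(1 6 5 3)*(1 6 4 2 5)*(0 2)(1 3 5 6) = (0 6 4 3 1 5 2)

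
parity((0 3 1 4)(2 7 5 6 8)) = odd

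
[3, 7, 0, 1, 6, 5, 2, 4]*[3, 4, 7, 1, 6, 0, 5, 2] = [1, 2, 3, 4, 5, 0, 7, 6]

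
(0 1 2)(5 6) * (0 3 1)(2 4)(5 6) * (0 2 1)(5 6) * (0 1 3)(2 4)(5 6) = (0 4 3 1 2)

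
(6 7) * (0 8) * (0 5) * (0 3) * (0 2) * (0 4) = (0 8 5 3 2 4)(6 7)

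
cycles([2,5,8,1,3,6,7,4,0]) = (0 2 8)(1 5 6 7 4 3)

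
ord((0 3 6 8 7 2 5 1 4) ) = 9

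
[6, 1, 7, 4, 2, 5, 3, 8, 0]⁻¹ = [8, 1, 4, 6, 3, 5, 0, 2, 7]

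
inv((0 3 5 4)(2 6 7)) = (0 4 5 3)(2 7 6)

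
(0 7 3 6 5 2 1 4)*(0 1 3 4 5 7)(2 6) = (1 5 6 7 4)(2 3)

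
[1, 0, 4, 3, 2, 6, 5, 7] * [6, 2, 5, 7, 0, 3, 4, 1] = [2, 6, 0, 7, 5, 4, 3, 1]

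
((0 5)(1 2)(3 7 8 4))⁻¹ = (0 5)(1 2)(3 4 8 7)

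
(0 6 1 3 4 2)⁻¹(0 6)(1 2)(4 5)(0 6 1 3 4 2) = (0 3)(1 6)(2 5)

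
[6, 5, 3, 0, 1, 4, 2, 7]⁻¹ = [3, 4, 6, 2, 5, 1, 0, 7]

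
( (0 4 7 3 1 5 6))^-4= (0 3 6 7 5 4 1)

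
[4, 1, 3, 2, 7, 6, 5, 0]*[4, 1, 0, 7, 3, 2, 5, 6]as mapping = [0→3, 1→1, 2→7, 3→0, 4→6, 5→5, 6→2, 7→4]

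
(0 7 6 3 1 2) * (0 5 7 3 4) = (0 3 1 2 5 7 6 4)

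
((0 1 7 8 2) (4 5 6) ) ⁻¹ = (0 2 8 7 1) (4 6 5) 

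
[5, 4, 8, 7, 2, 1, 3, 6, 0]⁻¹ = [8, 5, 4, 6, 1, 0, 7, 3, 2]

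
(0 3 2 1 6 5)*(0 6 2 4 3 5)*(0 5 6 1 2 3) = (0 6 5 1 3 4)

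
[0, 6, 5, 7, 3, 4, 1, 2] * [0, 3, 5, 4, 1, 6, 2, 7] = [0, 2, 6, 7, 4, 1, 3, 5]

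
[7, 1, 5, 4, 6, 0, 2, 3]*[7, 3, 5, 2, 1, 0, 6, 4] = [4, 3, 0, 1, 6, 7, 5, 2]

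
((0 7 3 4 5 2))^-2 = (0 5 3)(2 4 7)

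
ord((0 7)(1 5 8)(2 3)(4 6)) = 6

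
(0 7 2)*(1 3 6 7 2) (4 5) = (0 2) (1 3 6 7) (4 5) 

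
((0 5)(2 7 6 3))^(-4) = ()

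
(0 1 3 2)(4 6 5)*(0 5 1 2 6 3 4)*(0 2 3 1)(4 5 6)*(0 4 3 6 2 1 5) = (0 6 4 5 1)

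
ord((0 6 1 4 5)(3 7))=10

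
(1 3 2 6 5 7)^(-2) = (1 5 2)(3 7 6)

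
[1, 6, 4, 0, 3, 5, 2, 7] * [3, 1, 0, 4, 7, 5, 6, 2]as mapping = [0→1, 1→6, 2→7, 3→3, 4→4, 5→5, 6→0, 7→2]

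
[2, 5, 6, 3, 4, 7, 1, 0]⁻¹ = [7, 6, 0, 3, 4, 1, 2, 5]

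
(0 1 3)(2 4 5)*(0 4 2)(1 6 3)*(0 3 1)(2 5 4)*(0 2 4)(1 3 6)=(0 1 2 5 6 3 4)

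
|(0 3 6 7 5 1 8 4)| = 8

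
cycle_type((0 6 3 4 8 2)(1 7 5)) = 3.6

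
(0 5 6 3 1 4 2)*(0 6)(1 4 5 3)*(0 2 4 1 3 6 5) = (0 6 3 1)(2 5)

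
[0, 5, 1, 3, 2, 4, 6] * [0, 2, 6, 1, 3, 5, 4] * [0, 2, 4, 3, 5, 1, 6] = [0, 1, 4, 2, 6, 3, 5]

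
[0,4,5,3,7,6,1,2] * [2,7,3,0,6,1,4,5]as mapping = [0→2,1→6,2→1,3→0,4→5,5→4,6→7,7→3]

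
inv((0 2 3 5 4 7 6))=(0 6 7 4 5 3 2)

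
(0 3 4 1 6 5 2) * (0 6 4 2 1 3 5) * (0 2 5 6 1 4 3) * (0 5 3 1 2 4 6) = (4 5 6)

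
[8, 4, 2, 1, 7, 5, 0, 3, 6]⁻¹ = [6, 3, 2, 7, 1, 5, 8, 4, 0]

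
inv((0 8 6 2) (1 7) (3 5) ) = (0 2 6 8) (1 7) (3 5) 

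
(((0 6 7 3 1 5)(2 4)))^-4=(0 7 1)(3 5 6)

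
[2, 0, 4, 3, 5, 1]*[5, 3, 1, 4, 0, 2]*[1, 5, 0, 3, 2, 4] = [5, 4, 1, 2, 0, 3]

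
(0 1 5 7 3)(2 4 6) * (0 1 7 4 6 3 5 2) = (0 7 5 4 3 1 2 6)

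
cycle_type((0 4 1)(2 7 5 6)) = 3.4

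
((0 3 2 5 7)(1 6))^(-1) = (0 7 5 2 3)(1 6)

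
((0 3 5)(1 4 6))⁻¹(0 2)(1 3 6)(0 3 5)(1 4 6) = (1 4 5)(2 3)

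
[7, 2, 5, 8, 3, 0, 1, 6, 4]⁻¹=[5, 6, 1, 4, 8, 2, 7, 0, 3]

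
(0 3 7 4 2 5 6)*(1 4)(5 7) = (0 3 5 6)(1 4 2 7)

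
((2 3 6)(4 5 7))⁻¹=(2 6 3)(4 7 5)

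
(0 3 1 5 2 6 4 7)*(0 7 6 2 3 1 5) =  (0 1)(3 5)(4 6)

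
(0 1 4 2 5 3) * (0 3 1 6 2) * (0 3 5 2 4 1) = (0 6 4 3 5)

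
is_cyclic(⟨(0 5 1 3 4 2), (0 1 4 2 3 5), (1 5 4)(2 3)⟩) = no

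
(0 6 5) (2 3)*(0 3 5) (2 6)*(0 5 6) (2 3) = (0 3) (2 6 5) 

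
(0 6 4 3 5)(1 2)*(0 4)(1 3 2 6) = (0 1 6)(2 3 5 4)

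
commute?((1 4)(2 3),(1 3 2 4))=no:(1 4)(2 3) * (1 3 2 4)=(3 4),(1 3 2 4) * (1 4)(2 3)=(1 2)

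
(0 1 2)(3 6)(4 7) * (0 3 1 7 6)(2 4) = (0 7 2 3)(1 4 6)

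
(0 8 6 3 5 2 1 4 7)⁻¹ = (0 7 4 1 2 5 3 6 8)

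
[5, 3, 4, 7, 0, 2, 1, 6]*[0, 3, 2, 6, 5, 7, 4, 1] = [7, 6, 5, 1, 0, 2, 3, 4]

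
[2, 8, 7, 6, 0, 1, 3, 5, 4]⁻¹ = [4, 5, 0, 6, 8, 7, 3, 2, 1]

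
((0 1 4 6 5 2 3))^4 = (0 5 1 2 4 3 6)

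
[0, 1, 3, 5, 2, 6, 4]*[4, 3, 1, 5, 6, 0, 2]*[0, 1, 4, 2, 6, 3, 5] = [6, 2, 3, 0, 1, 4, 5]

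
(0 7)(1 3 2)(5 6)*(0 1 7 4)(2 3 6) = (0 4)(1 6 5 2 7)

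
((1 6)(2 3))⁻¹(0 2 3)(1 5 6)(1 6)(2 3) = (0 3 2)(1 6 5)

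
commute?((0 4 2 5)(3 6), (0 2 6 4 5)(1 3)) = no:(0 4 2 5)(3 6)*(0 2 6 4 5)(1 3) = (0 5 2)(1 3 4 6), (0 2 6 4 5)(1 3)*(0 4 2 5)(3 6) = (0 5 4)(1 6 2 3)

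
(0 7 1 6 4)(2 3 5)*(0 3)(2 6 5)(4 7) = (0 4 3 2)(1 5 6 7)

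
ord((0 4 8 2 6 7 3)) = 7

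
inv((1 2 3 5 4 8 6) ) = (1 6 8 4 5 3 2) 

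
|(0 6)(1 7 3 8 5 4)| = 6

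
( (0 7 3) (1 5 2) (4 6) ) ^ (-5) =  (0 7 3) (1 5 2) (4 6) 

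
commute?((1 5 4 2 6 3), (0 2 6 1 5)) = no:(1 5 4 2 6 3)*(0 2 6 1 5) = (0 2 1)(3 5 4 6), (0 2 6 1 5)*(1 5 4 2 6 3) = (0 6 5)(1 4 2 3)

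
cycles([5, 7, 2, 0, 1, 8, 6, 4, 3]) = (0 5 8 3)(1 7 4)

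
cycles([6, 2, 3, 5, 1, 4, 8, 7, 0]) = (0 6 8)(1 2 3 5 4)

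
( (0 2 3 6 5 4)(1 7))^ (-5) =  (0 2 3 6 5 4)(1 7)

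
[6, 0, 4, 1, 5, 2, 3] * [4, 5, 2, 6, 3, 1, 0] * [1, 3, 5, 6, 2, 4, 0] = [1, 2, 6, 4, 3, 5, 0]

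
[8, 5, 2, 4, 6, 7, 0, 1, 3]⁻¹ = [6, 7, 2, 8, 3, 1, 4, 5, 0]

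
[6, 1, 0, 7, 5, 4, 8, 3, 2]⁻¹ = [2, 1, 8, 7, 5, 4, 0, 3, 6]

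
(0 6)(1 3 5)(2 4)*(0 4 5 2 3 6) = (1 6 4 3 2 5)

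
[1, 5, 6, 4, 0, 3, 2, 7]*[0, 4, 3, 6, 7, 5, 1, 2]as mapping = [0→4, 1→5, 2→1, 3→7, 4→0, 5→6, 6→3, 7→2]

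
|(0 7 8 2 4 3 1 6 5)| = 9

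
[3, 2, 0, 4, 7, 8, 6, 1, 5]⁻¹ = [2, 7, 1, 0, 3, 8, 6, 4, 5]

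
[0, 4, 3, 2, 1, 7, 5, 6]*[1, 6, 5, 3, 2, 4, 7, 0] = [1, 2, 3, 5, 6, 0, 4, 7] 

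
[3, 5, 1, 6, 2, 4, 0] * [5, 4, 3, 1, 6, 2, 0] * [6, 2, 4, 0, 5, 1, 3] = [2, 4, 5, 6, 0, 3, 1]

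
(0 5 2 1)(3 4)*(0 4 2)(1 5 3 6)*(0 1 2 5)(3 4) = (0 4 6 2)(1 3 5)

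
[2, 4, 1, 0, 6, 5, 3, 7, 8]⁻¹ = [3, 2, 0, 6, 1, 5, 4, 7, 8]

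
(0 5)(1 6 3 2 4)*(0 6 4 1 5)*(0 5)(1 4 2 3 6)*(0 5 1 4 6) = (0 1 2 6)(4 5)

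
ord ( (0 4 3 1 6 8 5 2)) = 8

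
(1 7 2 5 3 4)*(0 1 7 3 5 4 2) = (0 1 3 2 4 7)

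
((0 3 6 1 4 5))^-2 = (0 4 6)(1 3 5)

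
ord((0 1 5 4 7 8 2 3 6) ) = 9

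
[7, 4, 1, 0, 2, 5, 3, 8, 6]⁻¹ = [3, 2, 4, 6, 1, 5, 8, 0, 7]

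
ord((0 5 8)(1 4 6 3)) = 12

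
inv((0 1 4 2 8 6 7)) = (0 7 6 8 2 4 1)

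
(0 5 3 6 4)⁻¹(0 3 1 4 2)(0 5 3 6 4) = (0 2 5 6 1)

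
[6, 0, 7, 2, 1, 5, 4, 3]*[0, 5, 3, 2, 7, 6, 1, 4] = [1, 0, 4, 3, 5, 6, 7, 2]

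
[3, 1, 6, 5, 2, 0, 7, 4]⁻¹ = [5, 1, 4, 0, 7, 3, 2, 6]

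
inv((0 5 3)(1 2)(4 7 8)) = (0 3 5)(1 2)(4 8 7)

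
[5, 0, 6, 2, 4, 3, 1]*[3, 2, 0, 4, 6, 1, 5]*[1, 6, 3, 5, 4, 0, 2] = [6, 5, 0, 1, 2, 4, 3]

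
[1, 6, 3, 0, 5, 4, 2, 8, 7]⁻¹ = [3, 0, 6, 2, 5, 4, 1, 8, 7]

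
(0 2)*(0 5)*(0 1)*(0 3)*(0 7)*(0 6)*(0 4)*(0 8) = (0 2 5 1 3 7 6 4 8)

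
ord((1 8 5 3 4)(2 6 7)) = 15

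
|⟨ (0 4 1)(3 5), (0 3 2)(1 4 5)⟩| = 720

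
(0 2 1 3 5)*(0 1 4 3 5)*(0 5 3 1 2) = (1 3 5 2 4)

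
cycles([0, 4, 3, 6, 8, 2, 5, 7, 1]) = (1 4 8)(2 3 6 5)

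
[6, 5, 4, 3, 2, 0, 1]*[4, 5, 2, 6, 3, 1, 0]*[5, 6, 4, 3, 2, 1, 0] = [5, 6, 3, 0, 4, 2, 1]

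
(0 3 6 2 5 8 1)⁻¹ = (0 1 8 5 2 6 3)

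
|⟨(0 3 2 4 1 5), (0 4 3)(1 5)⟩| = 720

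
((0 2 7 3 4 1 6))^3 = (0 3 6 7 1 2 4)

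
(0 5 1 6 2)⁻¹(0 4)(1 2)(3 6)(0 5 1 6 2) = (0 6)(2 3)(4 5)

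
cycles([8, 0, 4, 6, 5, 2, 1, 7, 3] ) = (0 8 3 6 1)(2 4 5)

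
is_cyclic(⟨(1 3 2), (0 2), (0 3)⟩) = no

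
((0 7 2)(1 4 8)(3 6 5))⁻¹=(0 2 7)(1 8 4)(3 5 6)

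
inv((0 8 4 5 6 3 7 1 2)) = (0 2 1 7 3 6 5 4 8)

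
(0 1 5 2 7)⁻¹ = (0 7 2 5 1)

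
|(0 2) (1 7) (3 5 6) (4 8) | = 6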